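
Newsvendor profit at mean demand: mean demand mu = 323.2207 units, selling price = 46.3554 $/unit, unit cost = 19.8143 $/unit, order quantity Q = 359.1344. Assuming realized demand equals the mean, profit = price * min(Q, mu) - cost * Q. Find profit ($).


Sales at mu = min(359.1344, 323.2207) = 323.2207
Revenue = 46.3554 * 323.2207 = 14983.0248
Total cost = 19.8143 * 359.1344 = 7115.9967
Profit = 14983.0248 - 7115.9967 = 7867.0281

7867.0281 $


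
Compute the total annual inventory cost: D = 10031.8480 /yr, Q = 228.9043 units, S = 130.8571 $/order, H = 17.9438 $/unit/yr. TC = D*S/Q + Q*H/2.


Ordering cost = D*S/Q = 5734.8793
Holding cost = Q*H/2 = 2053.7065
TC = 5734.8793 + 2053.7065 = 7788.5858

7788.5858 $/yr


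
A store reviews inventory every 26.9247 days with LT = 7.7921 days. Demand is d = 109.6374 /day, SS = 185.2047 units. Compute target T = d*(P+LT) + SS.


P + LT = 34.7168
d*(P+LT) = 109.6374 * 34.7168 = 3806.2597
T = 3806.2597 + 185.2047 = 3991.4644

3991.4644 units


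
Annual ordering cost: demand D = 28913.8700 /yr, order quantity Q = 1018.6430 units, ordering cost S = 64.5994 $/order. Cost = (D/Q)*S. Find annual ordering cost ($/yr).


Number of orders = D/Q = 28.3847
Cost = 28.3847 * 64.5994 = 1833.6342

1833.6342 $/yr


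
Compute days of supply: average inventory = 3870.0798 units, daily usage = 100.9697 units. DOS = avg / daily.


DOS = 3870.0798 / 100.9697 = 38.3291

38.3291 days


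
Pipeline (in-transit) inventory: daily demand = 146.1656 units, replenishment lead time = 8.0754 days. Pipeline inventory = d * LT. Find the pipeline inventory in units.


Pipeline = 146.1656 * 8.0754 = 1180.3457

1180.3457 units


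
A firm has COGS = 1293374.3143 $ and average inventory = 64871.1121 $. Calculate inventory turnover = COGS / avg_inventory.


Turnover = 1293374.3143 / 64871.1121 = 19.9376

19.9376


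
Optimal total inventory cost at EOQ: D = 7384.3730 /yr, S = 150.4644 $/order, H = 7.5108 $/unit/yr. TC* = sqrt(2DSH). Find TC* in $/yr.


2*D*S*H = 16690278.2338
TC* = sqrt(16690278.2338) = 4085.3737

4085.3737 $/yr


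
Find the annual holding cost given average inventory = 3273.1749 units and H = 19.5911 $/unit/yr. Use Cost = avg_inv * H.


Cost = 3273.1749 * 19.5911 = 64125.0968

64125.0968 $/yr


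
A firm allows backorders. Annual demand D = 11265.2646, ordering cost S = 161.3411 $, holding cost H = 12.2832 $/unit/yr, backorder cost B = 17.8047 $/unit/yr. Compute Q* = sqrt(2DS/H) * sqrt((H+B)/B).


sqrt(2DS/H) = 544.0044
sqrt((H+B)/B) = 1.3000
Q* = 544.0044 * 1.3000 = 707.1818

707.1818 units


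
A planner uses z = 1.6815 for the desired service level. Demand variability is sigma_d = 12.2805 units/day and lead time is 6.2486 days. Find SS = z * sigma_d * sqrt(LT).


sqrt(LT) = sqrt(6.2486) = 2.4997
SS = 1.6815 * 12.2805 * 2.4997 = 51.6184

51.6184 units


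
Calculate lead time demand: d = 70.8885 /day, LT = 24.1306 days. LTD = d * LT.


LTD = 70.8885 * 24.1306 = 1710.5820

1710.5820 units


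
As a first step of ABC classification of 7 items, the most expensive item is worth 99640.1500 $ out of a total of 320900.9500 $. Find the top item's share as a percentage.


Top item = 99640.1500
Total = 320900.9500
Percentage = 99640.1500 / 320900.9500 * 100 = 31.0501

31.0501%


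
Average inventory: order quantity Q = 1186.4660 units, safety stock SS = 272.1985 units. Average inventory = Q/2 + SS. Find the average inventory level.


Q/2 = 593.2330
Avg = 593.2330 + 272.1985 = 865.4315

865.4315 units


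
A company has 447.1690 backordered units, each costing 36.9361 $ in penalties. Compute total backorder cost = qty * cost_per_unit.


Total = 447.1690 * 36.9361 = 16516.6789

16516.6789 $


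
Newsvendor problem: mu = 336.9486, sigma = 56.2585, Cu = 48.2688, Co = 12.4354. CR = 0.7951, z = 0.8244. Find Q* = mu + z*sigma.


CR = Cu/(Cu+Co) = 48.2688/(48.2688+12.4354) = 0.7951
z = 0.8244
Q* = 336.9486 + 0.8244 * 56.2585 = 383.3281

383.3281 units


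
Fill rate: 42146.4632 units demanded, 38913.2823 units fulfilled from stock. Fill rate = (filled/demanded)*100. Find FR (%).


FR = 38913.2823 / 42146.4632 * 100 = 92.3287

92.3287%


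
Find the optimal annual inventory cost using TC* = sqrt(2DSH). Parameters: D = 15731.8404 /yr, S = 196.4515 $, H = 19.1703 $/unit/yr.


2*D*S*H = 118493297.6502
TC* = sqrt(118493297.6502) = 10885.4627

10885.4627 $/yr


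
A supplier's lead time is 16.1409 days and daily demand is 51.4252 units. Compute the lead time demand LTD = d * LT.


LTD = 51.4252 * 16.1409 = 830.0490

830.0490 units


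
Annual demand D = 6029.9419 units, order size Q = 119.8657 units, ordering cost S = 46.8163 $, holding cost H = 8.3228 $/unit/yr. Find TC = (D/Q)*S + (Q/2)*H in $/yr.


Ordering cost = D*S/Q = 2355.1322
Holding cost = Q*H/2 = 498.8091
TC = 2355.1322 + 498.8091 = 2853.9413

2853.9413 $/yr


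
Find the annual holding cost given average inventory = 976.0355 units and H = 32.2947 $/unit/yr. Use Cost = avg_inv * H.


Cost = 976.0355 * 32.2947 = 31520.7737

31520.7737 $/yr


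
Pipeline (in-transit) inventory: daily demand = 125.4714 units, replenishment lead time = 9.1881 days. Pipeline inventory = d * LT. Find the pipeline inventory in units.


Pipeline = 125.4714 * 9.1881 = 1152.8438

1152.8438 units


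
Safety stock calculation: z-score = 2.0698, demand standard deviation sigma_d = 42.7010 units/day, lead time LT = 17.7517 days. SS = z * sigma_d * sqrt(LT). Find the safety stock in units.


sqrt(LT) = sqrt(17.7517) = 4.2133
SS = 2.0698 * 42.7010 * 4.2133 = 372.3800

372.3800 units


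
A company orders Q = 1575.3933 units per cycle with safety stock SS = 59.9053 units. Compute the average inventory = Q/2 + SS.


Q/2 = 787.6966
Avg = 787.6966 + 59.9053 = 847.6019

847.6019 units


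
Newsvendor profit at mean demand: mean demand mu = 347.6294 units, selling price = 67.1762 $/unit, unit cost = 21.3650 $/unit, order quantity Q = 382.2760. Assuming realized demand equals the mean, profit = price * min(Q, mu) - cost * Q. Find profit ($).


Sales at mu = min(382.2760, 347.6294) = 347.6294
Revenue = 67.1762 * 347.6294 = 23352.4221
Total cost = 21.3650 * 382.2760 = 8167.3267
Profit = 23352.4221 - 8167.3267 = 15185.0954

15185.0954 $


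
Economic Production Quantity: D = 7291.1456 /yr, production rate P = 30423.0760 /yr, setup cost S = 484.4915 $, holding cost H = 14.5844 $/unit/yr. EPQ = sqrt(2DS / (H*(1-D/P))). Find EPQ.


1 - D/P = 1 - 0.2397 = 0.7603
H*(1-D/P) = 11.0891
2DS = 7064996.1369
EPQ = sqrt(637110.2719) = 798.1919

798.1919 units


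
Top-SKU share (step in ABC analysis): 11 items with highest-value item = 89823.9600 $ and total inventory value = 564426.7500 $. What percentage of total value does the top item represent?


Top item = 89823.9600
Total = 564426.7500
Percentage = 89823.9600 / 564426.7500 * 100 = 15.9142

15.9142%


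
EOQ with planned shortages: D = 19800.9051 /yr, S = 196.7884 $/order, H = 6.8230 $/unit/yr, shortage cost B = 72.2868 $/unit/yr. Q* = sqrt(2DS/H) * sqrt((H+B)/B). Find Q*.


sqrt(2DS/H) = 1068.7339
sqrt((H+B)/B) = 1.0461
Q* = 1068.7339 * 1.0461 = 1118.0345

1118.0345 units


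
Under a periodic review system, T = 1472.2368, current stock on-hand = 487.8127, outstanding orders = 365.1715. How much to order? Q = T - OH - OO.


Inventory position = OH + OO = 487.8127 + 365.1715 = 852.9842
Q = 1472.2368 - 852.9842 = 619.2526

619.2526 units


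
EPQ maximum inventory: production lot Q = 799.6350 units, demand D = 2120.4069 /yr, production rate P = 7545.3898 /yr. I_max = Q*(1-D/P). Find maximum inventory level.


D/P = 0.2810
1 - D/P = 0.7190
I_max = 799.6350 * 0.7190 = 574.9214

574.9214 units


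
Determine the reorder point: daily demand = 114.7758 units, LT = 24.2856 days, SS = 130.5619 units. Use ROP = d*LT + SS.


d*LT = 114.7758 * 24.2856 = 2787.3992
ROP = 2787.3992 + 130.5619 = 2917.9611

2917.9611 units


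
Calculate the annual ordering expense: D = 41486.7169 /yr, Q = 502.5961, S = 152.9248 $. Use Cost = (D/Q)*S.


Number of orders = D/Q = 82.5448
Cost = 82.5448 * 152.9248 = 12623.1538

12623.1538 $/yr


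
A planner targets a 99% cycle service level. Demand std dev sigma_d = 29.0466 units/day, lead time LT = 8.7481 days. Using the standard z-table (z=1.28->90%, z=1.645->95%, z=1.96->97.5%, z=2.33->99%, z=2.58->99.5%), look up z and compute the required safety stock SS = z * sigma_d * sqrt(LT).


From the table, SL = 99% corresponds to z = 2.33
sqrt(LT) = sqrt(8.7481) = 2.9577
SS = 2.33 * 29.0466 * 2.9577 = 200.1742

200.1742 units


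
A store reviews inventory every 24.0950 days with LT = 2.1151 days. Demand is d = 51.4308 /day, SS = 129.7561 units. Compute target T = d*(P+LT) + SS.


P + LT = 26.2101
d*(P+LT) = 51.4308 * 26.2101 = 1348.0064
T = 1348.0064 + 129.7561 = 1477.7625

1477.7625 units


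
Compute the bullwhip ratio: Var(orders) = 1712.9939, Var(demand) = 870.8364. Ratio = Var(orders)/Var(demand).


BW = 1712.9939 / 870.8364 = 1.9671

1.9671


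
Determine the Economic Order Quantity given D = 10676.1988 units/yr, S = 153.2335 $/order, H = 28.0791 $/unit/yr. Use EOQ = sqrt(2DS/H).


2*D*S = 2 * 10676.1988 * 153.2335 = 3271902.6176
2*D*S/H = 116524.4833
EOQ = sqrt(116524.4833) = 341.3568

341.3568 units


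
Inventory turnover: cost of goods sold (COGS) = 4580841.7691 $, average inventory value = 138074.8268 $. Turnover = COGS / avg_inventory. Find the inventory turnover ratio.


Turnover = 4580841.7691 / 138074.8268 = 33.1765

33.1765


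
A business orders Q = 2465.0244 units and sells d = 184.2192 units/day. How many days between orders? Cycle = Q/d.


Cycle = 2465.0244 / 184.2192 = 13.3809

13.3809 days


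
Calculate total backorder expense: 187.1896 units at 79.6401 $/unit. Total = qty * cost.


Total = 187.1896 * 79.6401 = 14907.7985

14907.7985 $


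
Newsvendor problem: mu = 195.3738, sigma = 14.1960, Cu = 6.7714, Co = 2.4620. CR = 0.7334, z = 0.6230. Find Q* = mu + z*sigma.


CR = Cu/(Cu+Co) = 6.7714/(6.7714+2.4620) = 0.7334
z = 0.6230
Q* = 195.3738 + 0.6230 * 14.1960 = 204.2179

204.2179 units


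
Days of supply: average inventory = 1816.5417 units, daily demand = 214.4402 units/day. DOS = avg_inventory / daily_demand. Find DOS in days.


DOS = 1816.5417 / 214.4402 = 8.4711

8.4711 days


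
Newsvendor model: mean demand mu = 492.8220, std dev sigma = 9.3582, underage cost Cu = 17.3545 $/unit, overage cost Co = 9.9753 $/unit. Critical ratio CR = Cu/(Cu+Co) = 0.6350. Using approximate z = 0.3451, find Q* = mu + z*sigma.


CR = Cu/(Cu+Co) = 17.3545/(17.3545+9.9753) = 0.6350
z = 0.3451
Q* = 492.8220 + 0.3451 * 9.3582 = 496.0515

496.0515 units


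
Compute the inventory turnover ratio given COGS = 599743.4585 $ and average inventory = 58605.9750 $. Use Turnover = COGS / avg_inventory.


Turnover = 599743.4585 / 58605.9750 = 10.2335

10.2335


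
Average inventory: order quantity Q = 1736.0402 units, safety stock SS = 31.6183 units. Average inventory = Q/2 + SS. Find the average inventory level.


Q/2 = 868.0201
Avg = 868.0201 + 31.6183 = 899.6384

899.6384 units


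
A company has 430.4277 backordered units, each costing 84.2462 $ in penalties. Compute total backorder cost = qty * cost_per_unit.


Total = 430.4277 * 84.2462 = 36261.8981

36261.8981 $


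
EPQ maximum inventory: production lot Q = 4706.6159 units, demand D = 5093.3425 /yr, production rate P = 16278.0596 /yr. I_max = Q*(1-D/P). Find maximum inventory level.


D/P = 0.3129
1 - D/P = 0.6871
I_max = 4706.6159 * 0.6871 = 3233.9338

3233.9338 units


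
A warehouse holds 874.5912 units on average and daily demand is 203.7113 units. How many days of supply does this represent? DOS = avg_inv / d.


DOS = 874.5912 / 203.7113 = 4.2933

4.2933 days


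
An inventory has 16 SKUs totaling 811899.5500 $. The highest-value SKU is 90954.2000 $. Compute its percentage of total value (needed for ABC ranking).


Top item = 90954.2000
Total = 811899.5500
Percentage = 90954.2000 / 811899.5500 * 100 = 11.2026

11.2026%


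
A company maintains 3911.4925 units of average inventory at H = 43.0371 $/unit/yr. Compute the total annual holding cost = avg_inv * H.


Cost = 3911.4925 * 43.0371 = 168339.2939

168339.2939 $/yr


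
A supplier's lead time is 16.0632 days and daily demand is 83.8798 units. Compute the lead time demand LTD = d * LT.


LTD = 83.8798 * 16.0632 = 1347.3780

1347.3780 units


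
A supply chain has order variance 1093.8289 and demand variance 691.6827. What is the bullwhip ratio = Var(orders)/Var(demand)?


BW = 1093.8289 / 691.6827 = 1.5814

1.5814


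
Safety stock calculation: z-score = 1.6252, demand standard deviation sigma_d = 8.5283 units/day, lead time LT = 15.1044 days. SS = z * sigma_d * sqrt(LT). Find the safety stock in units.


sqrt(LT) = sqrt(15.1044) = 3.8864
SS = 1.6252 * 8.5283 * 3.8864 = 53.8668

53.8668 units


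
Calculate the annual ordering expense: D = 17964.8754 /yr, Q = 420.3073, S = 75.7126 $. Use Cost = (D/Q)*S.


Number of orders = D/Q = 42.7422
Cost = 42.7422 * 75.7126 = 3236.1261

3236.1261 $/yr


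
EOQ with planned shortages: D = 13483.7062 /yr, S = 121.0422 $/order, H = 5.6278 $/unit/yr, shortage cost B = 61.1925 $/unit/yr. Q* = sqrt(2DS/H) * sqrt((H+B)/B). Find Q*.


sqrt(2DS/H) = 761.5856
sqrt((H+B)/B) = 1.0450
Q* = 761.5856 * 1.0450 = 795.8365

795.8365 units


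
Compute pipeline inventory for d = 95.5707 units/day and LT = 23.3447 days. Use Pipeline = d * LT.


Pipeline = 95.5707 * 23.3447 = 2231.0693

2231.0693 units


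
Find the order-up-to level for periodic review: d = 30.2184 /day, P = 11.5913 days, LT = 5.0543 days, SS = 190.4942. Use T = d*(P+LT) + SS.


P + LT = 16.6456
d*(P+LT) = 30.2184 * 16.6456 = 503.0034
T = 503.0034 + 190.4942 = 693.4976

693.4976 units


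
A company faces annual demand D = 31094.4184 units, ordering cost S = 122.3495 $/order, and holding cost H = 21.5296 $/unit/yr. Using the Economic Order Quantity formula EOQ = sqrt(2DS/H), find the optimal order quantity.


2*D*S = 2 * 31094.4184 * 122.3495 = 7608773.0881
2*D*S/H = 353409.8677
EOQ = sqrt(353409.8677) = 594.4829

594.4829 units


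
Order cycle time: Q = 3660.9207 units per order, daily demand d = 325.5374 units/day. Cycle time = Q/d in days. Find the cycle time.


Cycle = 3660.9207 / 325.5374 = 11.2458

11.2458 days


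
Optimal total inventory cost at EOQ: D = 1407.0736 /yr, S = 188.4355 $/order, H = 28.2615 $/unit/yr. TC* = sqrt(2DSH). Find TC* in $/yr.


2*D*S*H = 14986656.1606
TC* = sqrt(14986656.1606) = 3871.2603

3871.2603 $/yr


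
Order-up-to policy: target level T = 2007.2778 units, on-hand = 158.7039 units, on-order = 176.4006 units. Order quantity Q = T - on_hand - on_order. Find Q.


Inventory position = OH + OO = 158.7039 + 176.4006 = 335.1045
Q = 2007.2778 - 335.1045 = 1672.1733

1672.1733 units


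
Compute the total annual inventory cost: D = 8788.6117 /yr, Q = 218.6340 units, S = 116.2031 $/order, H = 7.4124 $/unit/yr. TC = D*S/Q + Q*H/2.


Ordering cost = D*S/Q = 4671.1121
Holding cost = Q*H/2 = 810.3013
TC = 4671.1121 + 810.3013 = 5481.4134

5481.4134 $/yr


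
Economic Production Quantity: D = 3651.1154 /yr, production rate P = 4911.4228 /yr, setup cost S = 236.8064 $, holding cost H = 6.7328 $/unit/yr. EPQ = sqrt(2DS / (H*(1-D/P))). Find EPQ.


1 - D/P = 1 - 0.7434 = 0.2566
H*(1-D/P) = 1.7277
2DS = 1729214.9877
EPQ = sqrt(1000884.8441) = 1000.4423

1000.4423 units


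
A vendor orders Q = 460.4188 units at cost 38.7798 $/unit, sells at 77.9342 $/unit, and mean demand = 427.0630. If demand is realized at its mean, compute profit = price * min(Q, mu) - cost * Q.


Sales at mu = min(460.4188, 427.0630) = 427.0630
Revenue = 77.9342 * 427.0630 = 33282.8133
Total cost = 38.7798 * 460.4188 = 17854.9490
Profit = 33282.8133 - 17854.9490 = 15427.8643

15427.8643 $


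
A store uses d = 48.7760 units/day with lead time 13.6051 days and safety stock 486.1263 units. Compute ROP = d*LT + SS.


d*LT = 48.7760 * 13.6051 = 663.6024
ROP = 663.6024 + 486.1263 = 1149.7287

1149.7287 units


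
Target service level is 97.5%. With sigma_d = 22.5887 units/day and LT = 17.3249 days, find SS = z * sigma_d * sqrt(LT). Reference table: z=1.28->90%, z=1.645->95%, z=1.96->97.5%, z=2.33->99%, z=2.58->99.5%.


From the table, SL = 97.5% corresponds to z = 1.96
sqrt(LT) = sqrt(17.3249) = 4.1623
SS = 1.96 * 22.5887 * 4.1623 = 184.2819

184.2819 units


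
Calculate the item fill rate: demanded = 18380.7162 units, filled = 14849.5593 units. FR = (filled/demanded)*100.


FR = 14849.5593 / 18380.7162 * 100 = 80.7888

80.7888%


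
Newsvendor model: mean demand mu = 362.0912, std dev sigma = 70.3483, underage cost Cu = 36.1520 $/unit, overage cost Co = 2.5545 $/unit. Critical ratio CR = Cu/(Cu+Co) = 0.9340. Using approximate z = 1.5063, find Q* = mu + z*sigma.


CR = Cu/(Cu+Co) = 36.1520/(36.1520+2.5545) = 0.9340
z = 1.5063
Q* = 362.0912 + 1.5063 * 70.3483 = 468.0568

468.0568 units


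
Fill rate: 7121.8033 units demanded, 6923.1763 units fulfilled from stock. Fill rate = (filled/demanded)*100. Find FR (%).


FR = 6923.1763 / 7121.8033 * 100 = 97.2110

97.2110%


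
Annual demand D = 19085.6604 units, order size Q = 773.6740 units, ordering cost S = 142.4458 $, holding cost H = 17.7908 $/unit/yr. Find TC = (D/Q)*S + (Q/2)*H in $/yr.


Ordering cost = D*S/Q = 3513.9764
Holding cost = Q*H/2 = 6882.1397
TC = 3513.9764 + 6882.1397 = 10396.1161

10396.1161 $/yr


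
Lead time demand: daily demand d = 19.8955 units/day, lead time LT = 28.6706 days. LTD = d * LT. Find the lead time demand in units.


LTD = 19.8955 * 28.6706 = 570.4159

570.4159 units


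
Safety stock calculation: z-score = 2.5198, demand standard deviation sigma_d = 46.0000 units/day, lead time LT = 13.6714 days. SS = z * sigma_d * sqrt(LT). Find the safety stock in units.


sqrt(LT) = sqrt(13.6714) = 3.6975
SS = 2.5198 * 46.0000 * 3.6975 = 428.5785

428.5785 units


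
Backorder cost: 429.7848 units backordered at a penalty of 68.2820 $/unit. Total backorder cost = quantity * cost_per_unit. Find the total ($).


Total = 429.7848 * 68.2820 = 29346.5657

29346.5657 $


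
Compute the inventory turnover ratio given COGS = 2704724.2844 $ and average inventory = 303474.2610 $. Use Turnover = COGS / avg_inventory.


Turnover = 2704724.2844 / 303474.2610 = 8.9125

8.9125


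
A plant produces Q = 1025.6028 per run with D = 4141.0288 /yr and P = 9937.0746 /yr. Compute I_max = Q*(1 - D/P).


D/P = 0.4167
1 - D/P = 0.5833
I_max = 1025.6028 * 0.5833 = 598.2083

598.2083 units


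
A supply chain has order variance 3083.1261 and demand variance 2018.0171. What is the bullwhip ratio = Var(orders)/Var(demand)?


BW = 3083.1261 / 2018.0171 = 1.5278

1.5278


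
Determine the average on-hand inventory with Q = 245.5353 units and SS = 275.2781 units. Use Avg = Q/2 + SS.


Q/2 = 122.7677
Avg = 122.7677 + 275.2781 = 398.0457

398.0457 units


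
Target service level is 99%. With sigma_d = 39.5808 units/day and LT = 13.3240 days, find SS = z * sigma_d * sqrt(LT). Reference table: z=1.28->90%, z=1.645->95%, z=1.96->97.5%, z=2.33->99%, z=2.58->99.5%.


From the table, SL = 99% corresponds to z = 2.33
sqrt(LT) = sqrt(13.3240) = 3.6502
SS = 2.33 * 39.5808 * 3.6502 = 336.6339

336.6339 units


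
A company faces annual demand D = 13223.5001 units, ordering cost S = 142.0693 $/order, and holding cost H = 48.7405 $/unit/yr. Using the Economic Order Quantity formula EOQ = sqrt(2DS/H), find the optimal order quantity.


2*D*S = 2 * 13223.5001 * 142.0693 = 3757306.8055
2*D*S/H = 77087.9824
EOQ = sqrt(77087.9824) = 277.6472

277.6472 units


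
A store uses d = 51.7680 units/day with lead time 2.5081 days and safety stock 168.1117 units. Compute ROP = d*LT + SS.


d*LT = 51.7680 * 2.5081 = 129.8393
ROP = 129.8393 + 168.1117 = 297.9510

297.9510 units


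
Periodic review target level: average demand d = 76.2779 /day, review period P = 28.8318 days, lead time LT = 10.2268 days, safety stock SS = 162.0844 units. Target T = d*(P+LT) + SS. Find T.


P + LT = 39.0586
d*(P+LT) = 76.2779 * 39.0586 = 2979.3080
T = 2979.3080 + 162.0844 = 3141.3924

3141.3924 units


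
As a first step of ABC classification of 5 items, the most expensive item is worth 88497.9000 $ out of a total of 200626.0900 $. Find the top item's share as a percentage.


Top item = 88497.9000
Total = 200626.0900
Percentage = 88497.9000 / 200626.0900 * 100 = 44.1109

44.1109%


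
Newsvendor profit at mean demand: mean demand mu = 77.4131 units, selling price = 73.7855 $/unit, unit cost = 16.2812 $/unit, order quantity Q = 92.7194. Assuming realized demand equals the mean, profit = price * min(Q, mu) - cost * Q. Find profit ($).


Sales at mu = min(92.7194, 77.4131) = 77.4131
Revenue = 73.7855 * 77.4131 = 5711.9643
Total cost = 16.2812 * 92.7194 = 1509.5831
Profit = 5711.9643 - 1509.5831 = 4202.3812

4202.3812 $


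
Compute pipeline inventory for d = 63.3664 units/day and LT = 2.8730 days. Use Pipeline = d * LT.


Pipeline = 63.3664 * 2.8730 = 182.0517

182.0517 units


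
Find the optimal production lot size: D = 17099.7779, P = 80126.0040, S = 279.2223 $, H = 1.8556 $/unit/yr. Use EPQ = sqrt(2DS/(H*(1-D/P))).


1 - D/P = 1 - 0.2134 = 0.7866
H*(1-D/P) = 1.4596
2DS = 9549278.6295
EPQ = sqrt(6542419.4273) = 2557.8154

2557.8154 units


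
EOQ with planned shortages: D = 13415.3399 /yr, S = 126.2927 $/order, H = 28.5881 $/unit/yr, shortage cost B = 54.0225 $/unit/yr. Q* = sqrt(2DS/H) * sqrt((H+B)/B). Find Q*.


sqrt(2DS/H) = 344.2804
sqrt((H+B)/B) = 1.2366
Q* = 344.2804 * 1.2366 = 425.7384

425.7384 units


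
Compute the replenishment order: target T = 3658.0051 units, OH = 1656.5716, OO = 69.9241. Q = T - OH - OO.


Inventory position = OH + OO = 1656.5716 + 69.9241 = 1726.4957
Q = 3658.0051 - 1726.4957 = 1931.5094

1931.5094 units


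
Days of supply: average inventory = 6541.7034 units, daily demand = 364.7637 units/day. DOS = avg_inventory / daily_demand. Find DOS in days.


DOS = 6541.7034 / 364.7637 = 17.9341

17.9341 days


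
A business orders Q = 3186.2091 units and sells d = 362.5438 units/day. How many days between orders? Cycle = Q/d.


Cycle = 3186.2091 / 362.5438 = 8.7885

8.7885 days


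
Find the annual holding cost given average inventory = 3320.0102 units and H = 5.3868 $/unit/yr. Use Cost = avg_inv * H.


Cost = 3320.0102 * 5.3868 = 17884.2309

17884.2309 $/yr


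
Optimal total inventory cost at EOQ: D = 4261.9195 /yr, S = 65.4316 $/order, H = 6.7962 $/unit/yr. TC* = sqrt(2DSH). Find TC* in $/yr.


2*D*S*H = 3790433.9146
TC* = sqrt(3790433.9146) = 1946.9037

1946.9037 $/yr


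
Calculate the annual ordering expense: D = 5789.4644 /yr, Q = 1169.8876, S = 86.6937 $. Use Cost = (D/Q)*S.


Number of orders = D/Q = 4.9487
Cost = 4.9487 * 86.6937 = 429.0242

429.0242 $/yr


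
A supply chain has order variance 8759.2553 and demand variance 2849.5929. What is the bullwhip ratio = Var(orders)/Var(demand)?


BW = 8759.2553 / 2849.5929 = 3.0739

3.0739


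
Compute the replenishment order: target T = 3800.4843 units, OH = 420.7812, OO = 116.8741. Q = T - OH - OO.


Inventory position = OH + OO = 420.7812 + 116.8741 = 537.6553
Q = 3800.4843 - 537.6553 = 3262.8290

3262.8290 units


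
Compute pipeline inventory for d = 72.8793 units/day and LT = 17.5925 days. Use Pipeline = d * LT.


Pipeline = 72.8793 * 17.5925 = 1282.1291

1282.1291 units


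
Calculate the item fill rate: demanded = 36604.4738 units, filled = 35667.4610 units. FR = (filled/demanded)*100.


FR = 35667.4610 / 36604.4738 * 100 = 97.4402

97.4402%


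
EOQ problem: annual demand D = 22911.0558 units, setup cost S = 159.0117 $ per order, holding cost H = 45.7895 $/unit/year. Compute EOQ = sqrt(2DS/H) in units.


2*D*S = 2 * 22911.0558 * 159.0117 = 7286251.8631
2*D*S/H = 159124.9492
EOQ = sqrt(159124.9492) = 398.9047

398.9047 units


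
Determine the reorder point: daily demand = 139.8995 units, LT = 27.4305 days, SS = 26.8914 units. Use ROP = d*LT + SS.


d*LT = 139.8995 * 27.4305 = 3837.5132
ROP = 3837.5132 + 26.8914 = 3864.4046

3864.4046 units


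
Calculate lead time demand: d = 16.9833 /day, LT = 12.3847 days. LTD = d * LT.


LTD = 16.9833 * 12.3847 = 210.3331

210.3331 units


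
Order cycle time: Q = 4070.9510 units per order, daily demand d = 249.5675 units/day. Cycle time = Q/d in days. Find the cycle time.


Cycle = 4070.9510 / 249.5675 = 16.3120

16.3120 days


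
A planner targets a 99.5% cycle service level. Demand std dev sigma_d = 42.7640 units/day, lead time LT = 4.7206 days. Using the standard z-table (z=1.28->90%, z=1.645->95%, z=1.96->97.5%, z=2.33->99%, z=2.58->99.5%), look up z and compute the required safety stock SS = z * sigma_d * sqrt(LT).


From the table, SL = 99.5% corresponds to z = 2.58
sqrt(LT) = sqrt(4.7206) = 2.1727
SS = 2.58 * 42.7640 * 2.1727 = 239.7158

239.7158 units


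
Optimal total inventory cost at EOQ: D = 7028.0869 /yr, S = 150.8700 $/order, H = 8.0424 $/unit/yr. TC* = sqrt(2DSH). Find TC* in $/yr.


2*D*S*H = 17055155.2992
TC* = sqrt(17055155.2992) = 4129.7888

4129.7888 $/yr


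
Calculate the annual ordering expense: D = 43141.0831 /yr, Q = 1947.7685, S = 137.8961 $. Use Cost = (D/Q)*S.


Number of orders = D/Q = 22.1490
Cost = 22.1490 * 137.8961 = 3054.2578

3054.2578 $/yr


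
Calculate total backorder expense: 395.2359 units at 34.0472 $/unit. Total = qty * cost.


Total = 395.2359 * 34.0472 = 13456.6757

13456.6757 $


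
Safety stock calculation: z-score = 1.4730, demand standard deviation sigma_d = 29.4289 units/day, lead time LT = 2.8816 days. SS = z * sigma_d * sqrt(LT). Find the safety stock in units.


sqrt(LT) = sqrt(2.8816) = 1.6975
SS = 1.4730 * 29.4289 * 1.6975 = 73.5857

73.5857 units


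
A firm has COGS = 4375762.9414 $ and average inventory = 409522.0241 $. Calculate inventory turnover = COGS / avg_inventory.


Turnover = 4375762.9414 / 409522.0241 = 10.6850

10.6850


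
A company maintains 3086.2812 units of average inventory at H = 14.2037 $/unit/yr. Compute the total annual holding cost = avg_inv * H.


Cost = 3086.2812 * 14.2037 = 43836.6123

43836.6123 $/yr


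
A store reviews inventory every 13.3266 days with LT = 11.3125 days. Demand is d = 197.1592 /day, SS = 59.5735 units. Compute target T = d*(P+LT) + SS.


P + LT = 24.6391
d*(P+LT) = 197.1592 * 24.6391 = 4857.8252
T = 4857.8252 + 59.5735 = 4917.3987

4917.3987 units


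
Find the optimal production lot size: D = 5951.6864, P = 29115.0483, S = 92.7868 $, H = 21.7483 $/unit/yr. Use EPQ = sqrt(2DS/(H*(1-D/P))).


1 - D/P = 1 - 0.2044 = 0.7956
H*(1-D/P) = 17.3025
2DS = 1104475.8713
EPQ = sqrt(63833.2328) = 252.6524

252.6524 units


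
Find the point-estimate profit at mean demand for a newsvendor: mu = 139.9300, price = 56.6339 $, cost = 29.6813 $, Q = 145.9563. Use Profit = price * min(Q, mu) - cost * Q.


Sales at mu = min(145.9563, 139.9300) = 139.9300
Revenue = 56.6339 * 139.9300 = 7924.7816
Total cost = 29.6813 * 145.9563 = 4332.1727
Profit = 7924.7816 - 4332.1727 = 3592.6089

3592.6089 $


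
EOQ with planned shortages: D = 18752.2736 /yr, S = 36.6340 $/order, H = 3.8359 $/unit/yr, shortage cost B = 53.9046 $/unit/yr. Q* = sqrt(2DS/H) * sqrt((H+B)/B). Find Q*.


sqrt(2DS/H) = 598.4812
sqrt((H+B)/B) = 1.0350
Q* = 598.4812 * 1.0350 = 619.4095

619.4095 units


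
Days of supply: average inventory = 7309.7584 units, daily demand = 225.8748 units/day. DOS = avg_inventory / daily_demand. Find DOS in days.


DOS = 7309.7584 / 225.8748 = 32.3620

32.3620 days


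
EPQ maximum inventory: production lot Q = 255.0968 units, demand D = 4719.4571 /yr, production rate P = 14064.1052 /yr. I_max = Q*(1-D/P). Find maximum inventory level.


D/P = 0.3356
1 - D/P = 0.6644
I_max = 255.0968 * 0.6644 = 169.4946

169.4946 units


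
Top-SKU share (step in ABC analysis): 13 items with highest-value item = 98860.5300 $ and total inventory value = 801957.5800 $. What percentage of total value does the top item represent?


Top item = 98860.5300
Total = 801957.5800
Percentage = 98860.5300 / 801957.5800 * 100 = 12.3274

12.3274%


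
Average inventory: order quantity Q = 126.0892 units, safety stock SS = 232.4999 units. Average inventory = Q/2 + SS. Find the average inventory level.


Q/2 = 63.0446
Avg = 63.0446 + 232.4999 = 295.5445

295.5445 units


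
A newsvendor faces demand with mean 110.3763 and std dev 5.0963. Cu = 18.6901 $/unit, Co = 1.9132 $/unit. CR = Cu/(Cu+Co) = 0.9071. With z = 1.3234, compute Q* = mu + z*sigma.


CR = Cu/(Cu+Co) = 18.6901/(18.6901+1.9132) = 0.9071
z = 1.3234
Q* = 110.3763 + 1.3234 * 5.0963 = 117.1207

117.1207 units


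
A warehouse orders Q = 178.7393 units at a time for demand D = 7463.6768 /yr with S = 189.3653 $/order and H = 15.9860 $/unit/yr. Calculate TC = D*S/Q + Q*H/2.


Ordering cost = D*S/Q = 7907.3902
Holding cost = Q*H/2 = 1428.6632
TC = 7907.3902 + 1428.6632 = 9336.0535

9336.0535 $/yr


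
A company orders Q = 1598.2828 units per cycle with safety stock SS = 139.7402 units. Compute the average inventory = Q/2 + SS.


Q/2 = 799.1414
Avg = 799.1414 + 139.7402 = 938.8816

938.8816 units


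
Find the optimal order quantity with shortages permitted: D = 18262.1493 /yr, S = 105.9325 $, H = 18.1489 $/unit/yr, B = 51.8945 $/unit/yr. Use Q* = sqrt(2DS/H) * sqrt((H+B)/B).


sqrt(2DS/H) = 461.7218
sqrt((H+B)/B) = 1.1618
Q* = 461.7218 * 1.1618 = 536.4180

536.4180 units


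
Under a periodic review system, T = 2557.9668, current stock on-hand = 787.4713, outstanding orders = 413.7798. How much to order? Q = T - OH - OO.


Inventory position = OH + OO = 787.4713 + 413.7798 = 1201.2511
Q = 2557.9668 - 1201.2511 = 1356.7157

1356.7157 units


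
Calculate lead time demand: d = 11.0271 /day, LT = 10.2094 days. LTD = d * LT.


LTD = 11.0271 * 10.2094 = 112.5801

112.5801 units


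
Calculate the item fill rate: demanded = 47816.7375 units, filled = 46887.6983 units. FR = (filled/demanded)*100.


FR = 46887.6983 / 47816.7375 * 100 = 98.0571

98.0571%


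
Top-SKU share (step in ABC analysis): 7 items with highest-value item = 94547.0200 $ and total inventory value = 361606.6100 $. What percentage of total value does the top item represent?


Top item = 94547.0200
Total = 361606.6100
Percentage = 94547.0200 / 361606.6100 * 100 = 26.1464

26.1464%


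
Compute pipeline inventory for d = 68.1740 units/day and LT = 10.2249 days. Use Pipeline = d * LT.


Pipeline = 68.1740 * 10.2249 = 697.0723

697.0723 units


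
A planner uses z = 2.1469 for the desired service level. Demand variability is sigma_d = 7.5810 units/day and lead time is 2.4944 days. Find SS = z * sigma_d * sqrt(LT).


sqrt(LT) = sqrt(2.4944) = 1.5794
SS = 2.1469 * 7.5810 * 1.5794 = 25.7052

25.7052 units


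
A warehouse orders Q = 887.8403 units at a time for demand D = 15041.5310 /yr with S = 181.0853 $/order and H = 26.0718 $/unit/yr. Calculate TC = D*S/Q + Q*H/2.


Ordering cost = D*S/Q = 3067.8943
Holding cost = Q*H/2 = 11573.7974
TC = 3067.8943 + 11573.7974 = 14641.6916

14641.6916 $/yr


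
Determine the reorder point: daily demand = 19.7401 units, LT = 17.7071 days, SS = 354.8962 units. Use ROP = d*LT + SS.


d*LT = 19.7401 * 17.7071 = 349.5399
ROP = 349.5399 + 354.8962 = 704.4361

704.4361 units


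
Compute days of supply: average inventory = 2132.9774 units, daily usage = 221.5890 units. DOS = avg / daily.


DOS = 2132.9774 / 221.5890 = 9.6258

9.6258 days


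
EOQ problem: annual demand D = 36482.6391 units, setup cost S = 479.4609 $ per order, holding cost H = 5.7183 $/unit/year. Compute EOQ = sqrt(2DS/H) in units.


2*D*S = 2 * 36482.6391 * 479.4609 = 34983997.9545
2*D*S/H = 6117901.8160
EOQ = sqrt(6117901.8160) = 2473.4393

2473.4393 units


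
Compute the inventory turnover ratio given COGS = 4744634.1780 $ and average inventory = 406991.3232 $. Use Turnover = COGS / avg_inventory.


Turnover = 4744634.1780 / 406991.3232 = 11.6578

11.6578


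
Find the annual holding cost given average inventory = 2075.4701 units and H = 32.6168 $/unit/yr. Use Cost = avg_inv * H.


Cost = 2075.4701 * 32.6168 = 67695.1932

67695.1932 $/yr


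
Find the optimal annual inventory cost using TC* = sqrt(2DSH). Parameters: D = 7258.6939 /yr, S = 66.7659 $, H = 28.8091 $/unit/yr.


2*D*S*H = 27923694.4337
TC* = sqrt(27923694.4337) = 5284.2875

5284.2875 $/yr


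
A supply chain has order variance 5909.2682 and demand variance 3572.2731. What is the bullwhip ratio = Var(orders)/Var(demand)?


BW = 5909.2682 / 3572.2731 = 1.6542

1.6542


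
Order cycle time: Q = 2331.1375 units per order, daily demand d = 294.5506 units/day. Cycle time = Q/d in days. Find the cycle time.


Cycle = 2331.1375 / 294.5506 = 7.9142

7.9142 days


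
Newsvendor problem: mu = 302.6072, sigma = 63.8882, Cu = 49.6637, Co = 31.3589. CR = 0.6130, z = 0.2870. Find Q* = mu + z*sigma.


CR = Cu/(Cu+Co) = 49.6637/(49.6637+31.3589) = 0.6130
z = 0.2870
Q* = 302.6072 + 0.2870 * 63.8882 = 320.9431

320.9431 units


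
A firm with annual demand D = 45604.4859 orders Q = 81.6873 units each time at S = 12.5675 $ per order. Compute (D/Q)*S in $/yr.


Number of orders = D/Q = 558.2812
Cost = 558.2812 * 12.5675 = 7016.1993

7016.1993 $/yr


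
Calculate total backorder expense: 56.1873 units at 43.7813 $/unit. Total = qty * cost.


Total = 56.1873 * 43.7813 = 2459.9530

2459.9530 $


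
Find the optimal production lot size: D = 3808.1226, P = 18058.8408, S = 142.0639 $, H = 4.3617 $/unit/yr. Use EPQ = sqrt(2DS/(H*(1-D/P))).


1 - D/P = 1 - 0.2109 = 0.7891
H*(1-D/P) = 3.4419
2DS = 1081993.4965
EPQ = sqrt(314356.1609) = 560.6747

560.6747 units


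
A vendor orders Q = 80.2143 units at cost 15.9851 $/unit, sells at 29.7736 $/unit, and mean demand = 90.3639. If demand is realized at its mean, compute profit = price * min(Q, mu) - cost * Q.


Sales at mu = min(80.2143, 90.3639) = 80.2143
Revenue = 29.7736 * 80.2143 = 2388.2685
Total cost = 15.9851 * 80.2143 = 1282.2336
Profit = 2388.2685 - 1282.2336 = 1106.0349

1106.0349 $


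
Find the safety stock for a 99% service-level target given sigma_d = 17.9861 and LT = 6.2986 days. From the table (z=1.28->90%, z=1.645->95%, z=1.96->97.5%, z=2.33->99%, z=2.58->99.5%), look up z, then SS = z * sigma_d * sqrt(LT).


From the table, SL = 99% corresponds to z = 2.33
sqrt(LT) = sqrt(6.2986) = 2.5097
SS = 2.33 * 17.9861 * 2.5097 = 105.1756

105.1756 units


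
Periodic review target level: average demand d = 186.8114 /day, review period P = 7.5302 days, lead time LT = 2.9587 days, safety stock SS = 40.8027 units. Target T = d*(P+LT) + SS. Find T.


P + LT = 10.4889
d*(P+LT) = 186.8114 * 10.4889 = 1959.4461
T = 1959.4461 + 40.8027 = 2000.2488

2000.2488 units


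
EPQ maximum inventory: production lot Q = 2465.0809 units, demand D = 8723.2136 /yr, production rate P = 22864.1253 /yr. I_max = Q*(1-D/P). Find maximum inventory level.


D/P = 0.3815
1 - D/P = 0.6185
I_max = 2465.0809 * 0.6185 = 1524.5933

1524.5933 units


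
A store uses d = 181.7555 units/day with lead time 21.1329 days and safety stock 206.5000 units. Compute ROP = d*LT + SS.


d*LT = 181.7555 * 21.1329 = 3841.0208
ROP = 3841.0208 + 206.5000 = 4047.5208

4047.5208 units


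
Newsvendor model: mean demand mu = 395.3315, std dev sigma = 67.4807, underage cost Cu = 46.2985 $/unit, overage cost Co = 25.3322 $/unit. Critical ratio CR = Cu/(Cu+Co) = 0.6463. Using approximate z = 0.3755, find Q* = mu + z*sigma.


CR = Cu/(Cu+Co) = 46.2985/(46.2985+25.3322) = 0.6463
z = 0.3755
Q* = 395.3315 + 0.3755 * 67.4807 = 420.6705

420.6705 units


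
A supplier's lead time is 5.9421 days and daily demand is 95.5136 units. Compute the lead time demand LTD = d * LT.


LTD = 95.5136 * 5.9421 = 567.5514

567.5514 units


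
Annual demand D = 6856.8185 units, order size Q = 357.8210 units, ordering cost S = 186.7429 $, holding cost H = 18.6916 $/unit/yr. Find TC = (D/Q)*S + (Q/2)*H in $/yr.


Ordering cost = D*S/Q = 3578.4992
Holding cost = Q*H/2 = 3344.1235
TC = 3578.4992 + 3344.1235 = 6922.6227

6922.6227 $/yr


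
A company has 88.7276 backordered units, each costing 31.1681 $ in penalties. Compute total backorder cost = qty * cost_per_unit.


Total = 88.7276 * 31.1681 = 2765.4707

2765.4707 $


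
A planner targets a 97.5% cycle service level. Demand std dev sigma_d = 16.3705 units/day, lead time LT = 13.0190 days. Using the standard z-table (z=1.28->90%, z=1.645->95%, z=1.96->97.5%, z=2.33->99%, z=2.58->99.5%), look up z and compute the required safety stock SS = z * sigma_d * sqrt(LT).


From the table, SL = 97.5% corresponds to z = 1.96
sqrt(LT) = sqrt(13.0190) = 3.6082
SS = 1.96 * 16.3705 * 3.6082 = 115.7729

115.7729 units


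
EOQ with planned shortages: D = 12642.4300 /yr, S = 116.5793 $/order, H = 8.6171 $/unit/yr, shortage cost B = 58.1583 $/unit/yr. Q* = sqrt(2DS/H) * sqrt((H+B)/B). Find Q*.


sqrt(2DS/H) = 584.8715
sqrt((H+B)/B) = 1.0715
Q* = 584.8715 * 1.0715 = 626.7045

626.7045 units


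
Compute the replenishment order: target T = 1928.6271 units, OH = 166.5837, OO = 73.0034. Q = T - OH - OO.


Inventory position = OH + OO = 166.5837 + 73.0034 = 239.5871
Q = 1928.6271 - 239.5871 = 1689.0400

1689.0400 units


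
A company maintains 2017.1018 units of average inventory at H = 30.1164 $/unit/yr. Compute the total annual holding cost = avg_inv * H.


Cost = 2017.1018 * 30.1164 = 60747.8446

60747.8446 $/yr


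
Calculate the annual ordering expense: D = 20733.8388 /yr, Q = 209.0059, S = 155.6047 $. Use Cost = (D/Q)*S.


Number of orders = D/Q = 99.2022
Cost = 99.2022 * 155.6047 = 15436.3239

15436.3239 $/yr


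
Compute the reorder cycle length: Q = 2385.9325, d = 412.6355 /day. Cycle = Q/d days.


Cycle = 2385.9325 / 412.6355 = 5.7822

5.7822 days


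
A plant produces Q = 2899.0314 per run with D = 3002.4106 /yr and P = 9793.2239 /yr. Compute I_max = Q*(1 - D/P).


D/P = 0.3066
1 - D/P = 0.6934
I_max = 2899.0314 * 0.6934 = 2010.2452

2010.2452 units


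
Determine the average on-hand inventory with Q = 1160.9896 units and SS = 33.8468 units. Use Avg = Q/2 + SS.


Q/2 = 580.4948
Avg = 580.4948 + 33.8468 = 614.3416

614.3416 units


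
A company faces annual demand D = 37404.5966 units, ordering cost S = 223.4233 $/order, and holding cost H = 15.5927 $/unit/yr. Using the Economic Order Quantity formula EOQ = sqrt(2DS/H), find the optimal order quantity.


2*D*S = 2 * 37404.5966 * 223.4233 = 16714116.8151
2*D*S/H = 1071919.3478
EOQ = sqrt(1071919.3478) = 1035.3354

1035.3354 units


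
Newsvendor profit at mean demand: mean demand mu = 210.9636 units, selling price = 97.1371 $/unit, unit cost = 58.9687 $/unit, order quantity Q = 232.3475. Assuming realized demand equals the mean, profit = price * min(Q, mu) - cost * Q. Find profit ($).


Sales at mu = min(232.3475, 210.9636) = 210.9636
Revenue = 97.1371 * 210.9636 = 20492.3923
Total cost = 58.9687 * 232.3475 = 13701.2300
Profit = 20492.3923 - 13701.2300 = 6791.1623

6791.1623 $


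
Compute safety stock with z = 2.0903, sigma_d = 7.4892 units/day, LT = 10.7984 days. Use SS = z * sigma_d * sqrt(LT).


sqrt(LT) = sqrt(10.7984) = 3.2861
SS = 2.0903 * 7.4892 * 3.2861 = 51.4427

51.4427 units


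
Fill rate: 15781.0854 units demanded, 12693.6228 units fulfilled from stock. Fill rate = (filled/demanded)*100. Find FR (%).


FR = 12693.6228 / 15781.0854 * 100 = 80.4357

80.4357%
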